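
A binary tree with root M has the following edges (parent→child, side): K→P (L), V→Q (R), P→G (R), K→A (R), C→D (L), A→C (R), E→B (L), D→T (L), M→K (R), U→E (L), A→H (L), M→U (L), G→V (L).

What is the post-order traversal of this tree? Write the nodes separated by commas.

Post-order visits the left subtree, then the right subtree, then the node.
At M: go left to U.
  At U: go left to E.
    At E: go left to B.
      B is a leaf — visit B.
    At E: no right child.
    Visit E.
  At U: no right child.
  Visit U.
At M: go right to K.
  At K: go left to P.
    At P: no left child.
    At P: go right to G.
      At G: go left to V.
        At V: no left child.
        At V: go right to Q.
          Q is a leaf — visit Q.
        Visit V.
      At G: no right child.
      Visit G.
    Visit P.
  At K: go right to A.
    At A: go left to H.
      H is a leaf — visit H.
    At A: go right to C.
      At C: go left to D.
        At D: go left to T.
          T is a leaf — visit T.
        At D: no right child.
        Visit D.
      At C: no right child.
      Visit C.
    Visit A.
  Visit K.
Visit M.

B, E, U, Q, V, G, P, H, T, D, C, A, K, M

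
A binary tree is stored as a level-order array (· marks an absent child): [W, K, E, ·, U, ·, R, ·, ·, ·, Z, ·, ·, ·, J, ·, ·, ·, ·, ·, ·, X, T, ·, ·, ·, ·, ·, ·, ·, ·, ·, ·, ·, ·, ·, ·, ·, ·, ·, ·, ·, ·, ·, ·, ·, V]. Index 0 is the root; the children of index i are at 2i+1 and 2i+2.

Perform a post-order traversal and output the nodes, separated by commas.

Post-order visits the left subtree, then the right subtree, then the node.
At W: go left to K.
  At K: no left child.
  At K: go right to U.
    At U: no left child.
    At U: go right to Z.
      At Z: go left to X.
        X is a leaf — visit X.
      At Z: go right to T.
        At T: no left child.
        At T: go right to V.
          V is a leaf — visit V.
        Visit T.
      Visit Z.
    Visit U.
  Visit K.
At W: go right to E.
  At E: no left child.
  At E: go right to R.
    At R: no left child.
    At R: go right to J.
      J is a leaf — visit J.
    Visit R.
  Visit E.
Visit W.

X, V, T, Z, U, K, J, R, E, W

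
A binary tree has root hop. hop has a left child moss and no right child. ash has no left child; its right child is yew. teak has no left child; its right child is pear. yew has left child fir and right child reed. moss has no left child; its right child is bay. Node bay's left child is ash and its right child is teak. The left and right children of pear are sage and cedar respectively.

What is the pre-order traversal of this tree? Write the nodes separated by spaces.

Pre-order visits the node, then its left subtree, then its right subtree.
Visit hop.
At hop: go left to moss.
  Visit moss.
  At moss: no left child.
  At moss: go right to bay.
    Visit bay.
    At bay: go left to ash.
      Visit ash.
      At ash: no left child.
      At ash: go right to yew.
        Visit yew.
        At yew: go left to fir.
          fir is a leaf — visit fir.
        At yew: go right to reed.
          reed is a leaf — visit reed.
    At bay: go right to teak.
      Visit teak.
      At teak: no left child.
      At teak: go right to pear.
        Visit pear.
        At pear: go left to sage.
          sage is a leaf — visit sage.
        At pear: go right to cedar.
          cedar is a leaf — visit cedar.
At hop: no right child.

hop moss bay ash yew fir reed teak pear sage cedar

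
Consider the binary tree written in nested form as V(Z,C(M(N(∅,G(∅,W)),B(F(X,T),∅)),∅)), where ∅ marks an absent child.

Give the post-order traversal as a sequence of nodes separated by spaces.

Z W G N X T F B M C V

Post-order visits the left subtree, then the right subtree, then the node.
At V: go left to Z.
  Z is a leaf — visit Z.
At V: go right to C.
  At C: go left to M.
    At M: go left to N.
      At N: no left child.
      At N: go right to G.
        At G: no left child.
        At G: go right to W.
          W is a leaf — visit W.
        Visit G.
      Visit N.
    At M: go right to B.
      At B: go left to F.
        At F: go left to X.
          X is a leaf — visit X.
        At F: go right to T.
          T is a leaf — visit T.
        Visit F.
      At B: no right child.
      Visit B.
    Visit M.
  At C: no right child.
  Visit C.
Visit V.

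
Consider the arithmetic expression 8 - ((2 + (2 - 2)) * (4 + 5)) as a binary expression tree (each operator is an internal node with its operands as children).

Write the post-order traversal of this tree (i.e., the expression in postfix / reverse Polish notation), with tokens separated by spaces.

8 2 2 2 - + 4 5 + * -

Post-order on an expression tree gives postfix notation: for each operator, emit left operand, right operand, then the operator.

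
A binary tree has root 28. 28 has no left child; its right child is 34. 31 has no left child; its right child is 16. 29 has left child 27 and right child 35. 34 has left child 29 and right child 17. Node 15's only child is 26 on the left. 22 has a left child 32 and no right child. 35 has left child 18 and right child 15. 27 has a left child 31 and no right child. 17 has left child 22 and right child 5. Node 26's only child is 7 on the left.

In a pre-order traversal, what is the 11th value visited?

Pre-order visits the node, then its left subtree, then its right subtree.
Visit 28.
At 28: no left child.
At 28: go right to 34.
  Visit 34.
  At 34: go left to 29.
    Visit 29.
    At 29: go left to 27.
      Visit 27.
      At 27: go left to 31.
        Visit 31.
        At 31: no left child.
        At 31: go right to 16.
          16 is a leaf — visit 16.
      At 27: no right child.
    At 29: go right to 35.
      Visit 35.
      At 35: go left to 18.
        18 is a leaf — visit 18.
      At 35: go right to 15.
        Visit 15.
        At 15: go left to 26.
          Visit 26.
          At 26: go left to 7.
            7 is a leaf — visit 7.
          At 26: no right child.
        At 15: no right child.
  At 34: go right to 17.
    Visit 17.
    At 17: go left to 22.
      Visit 22.
      At 22: go left to 32.
        32 is a leaf — visit 32.
      At 22: no right child.
    At 17: go right to 5.
      5 is a leaf — visit 5.
Full pre-order sequence: 28, 34, 29, 27, 31, 16, 35, 18, 15, 26, 7, 17, 22, 32, 5.

7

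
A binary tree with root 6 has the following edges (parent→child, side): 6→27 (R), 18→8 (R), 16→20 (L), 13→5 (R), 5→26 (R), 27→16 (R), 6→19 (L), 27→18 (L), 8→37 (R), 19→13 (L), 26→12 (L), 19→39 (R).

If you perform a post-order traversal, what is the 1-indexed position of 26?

Post-order visits the left subtree, then the right subtree, then the node.
At 6: go left to 19.
  At 19: go left to 13.
    At 13: no left child.
    At 13: go right to 5.
      At 5: no left child.
      At 5: go right to 26.
        At 26: go left to 12.
          12 is a leaf — visit 12.
        At 26: no right child.
        Visit 26.
      Visit 5.
    Visit 13.
  At 19: go right to 39.
    39 is a leaf — visit 39.
  Visit 19.
At 6: go right to 27.
  At 27: go left to 18.
    At 18: no left child.
    At 18: go right to 8.
      At 8: no left child.
      At 8: go right to 37.
        37 is a leaf — visit 37.
      Visit 8.
    Visit 18.
  At 27: go right to 16.
    At 16: go left to 20.
      20 is a leaf — visit 20.
    At 16: no right child.
    Visit 16.
  Visit 27.
Visit 6.
Full post-order sequence: 12, 26, 5, 13, 39, 19, 37, 8, 18, 20, 16, 27, 6.

2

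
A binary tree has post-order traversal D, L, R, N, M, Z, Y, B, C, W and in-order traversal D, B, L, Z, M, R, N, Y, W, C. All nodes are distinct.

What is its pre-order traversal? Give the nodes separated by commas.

The last element of post-order is the root; it splits in-order into left and right subtrees.
Root W: left subtree has 8 nodes {D, B, L, Z, M, R, N, Y}, right has 1 {C}.
  Root B: left subtree has 1 node {D}, right has 6 {L, Z, M, R, N, Y}.
    Root Y: left subtree has 5 nodes {L, Z, M, R, N}, right has 0 { }.
      Root Z: left subtree has 1 node {L}, right has 3 {M, R, N}.
        Root M: left subtree has 0 nodes { }, right has 2 {R, N}.
          Root N: left subtree has 1 node {R}, right has 0 { }.

W, B, D, Y, Z, L, M, N, R, C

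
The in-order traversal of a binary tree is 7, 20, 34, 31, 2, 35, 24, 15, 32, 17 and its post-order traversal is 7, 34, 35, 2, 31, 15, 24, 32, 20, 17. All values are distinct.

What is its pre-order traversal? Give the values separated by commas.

17, 20, 7, 32, 24, 31, 34, 2, 35, 15

The last element of post-order is the root; it splits in-order into left and right subtrees.
Root 17: left subtree has 9 nodes {7, 20, 34, 31, 2, 35, 24, 15, 32}, right has 0 { }.
  Root 20: left subtree has 1 node {7}, right has 7 {34, 31, 2, 35, 24, 15, 32}.
    Root 32: left subtree has 6 nodes {34, 31, 2, 35, 24, 15}, right has 0 { }.
      Root 24: left subtree has 4 nodes {34, 31, 2, 35}, right has 1 {15}.
        Root 31: left subtree has 1 node {34}, right has 2 {2, 35}.
          Root 2: left subtree has 0 nodes { }, right has 1 {35}.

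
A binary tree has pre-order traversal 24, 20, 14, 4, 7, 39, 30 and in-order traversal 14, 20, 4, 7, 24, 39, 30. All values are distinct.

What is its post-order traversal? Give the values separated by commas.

The first element of pre-order is the root; it splits in-order into left and right subtrees.
Root 24: left subtree has 4 nodes {14, 20, 4, 7}, right has 2 {39, 30}.
  Root 20: left subtree has 1 node {14}, right has 2 {4, 7}.
    Root 4: left subtree has 0 nodes { }, right has 1 {7}.
  Root 39: left subtree has 0 nodes { }, right has 1 {30}.

14, 7, 4, 20, 30, 39, 24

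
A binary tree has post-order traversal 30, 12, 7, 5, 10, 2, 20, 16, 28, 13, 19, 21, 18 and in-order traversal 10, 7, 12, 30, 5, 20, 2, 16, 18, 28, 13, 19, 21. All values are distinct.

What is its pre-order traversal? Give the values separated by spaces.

18 16 20 10 5 7 12 30 2 21 19 13 28

The last element of post-order is the root; it splits in-order into left and right subtrees.
Root 18: left subtree has 8 nodes {10, 7, 12, 30, 5, 20, 2, 16}, right has 4 {28, 13, 19, 21}.
  Root 16: left subtree has 7 nodes {10, 7, 12, 30, 5, 20, 2}, right has 0 { }.
    Root 20: left subtree has 5 nodes {10, 7, 12, 30, 5}, right has 1 {2}.
      Root 10: left subtree has 0 nodes { }, right has 4 {7, 12, 30, 5}.
        Root 5: left subtree has 3 nodes {7, 12, 30}, right has 0 { }.
          Root 7: left subtree has 0 nodes { }, right has 2 {12, 30}.
            Root 12: left subtree has 0 nodes { }, right has 1 {30}.
  Root 21: left subtree has 3 nodes {28, 13, 19}, right has 0 { }.
    Root 19: left subtree has 2 nodes {28, 13}, right has 0 { }.
      Root 13: left subtree has 1 node {28}, right has 0 { }.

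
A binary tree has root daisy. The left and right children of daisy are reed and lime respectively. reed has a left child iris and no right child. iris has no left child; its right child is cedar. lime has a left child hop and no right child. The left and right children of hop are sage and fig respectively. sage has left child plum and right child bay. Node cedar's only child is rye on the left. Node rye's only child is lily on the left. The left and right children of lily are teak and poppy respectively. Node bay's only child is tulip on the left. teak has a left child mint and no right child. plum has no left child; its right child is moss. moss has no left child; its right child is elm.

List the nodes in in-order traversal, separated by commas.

iris, mint, teak, lily, poppy, rye, cedar, reed, daisy, plum, moss, elm, sage, tulip, bay, hop, fig, lime

In-order visits the left subtree, then the node, then the right subtree.
At daisy: go left to reed.
  At reed: go left to iris.
    At iris: no left child.
    Visit iris.
    At iris: go right to cedar.
      At cedar: go left to rye.
        At rye: go left to lily.
          At lily: go left to teak.
            At teak: go left to mint.
              mint is a leaf — visit mint.
            Visit teak.
            At teak: no right child.
          Visit lily.
          At lily: go right to poppy.
            poppy is a leaf — visit poppy.
        Visit rye.
        At rye: no right child.
      Visit cedar.
      At cedar: no right child.
  Visit reed.
  At reed: no right child.
Visit daisy.
At daisy: go right to lime.
  At lime: go left to hop.
    At hop: go left to sage.
      At sage: go left to plum.
        At plum: no left child.
        Visit plum.
        At plum: go right to moss.
          At moss: no left child.
          Visit moss.
          At moss: go right to elm.
            elm is a leaf — visit elm.
      Visit sage.
      At sage: go right to bay.
        At bay: go left to tulip.
          tulip is a leaf — visit tulip.
        Visit bay.
        At bay: no right child.
    Visit hop.
    At hop: go right to fig.
      fig is a leaf — visit fig.
  Visit lime.
  At lime: no right child.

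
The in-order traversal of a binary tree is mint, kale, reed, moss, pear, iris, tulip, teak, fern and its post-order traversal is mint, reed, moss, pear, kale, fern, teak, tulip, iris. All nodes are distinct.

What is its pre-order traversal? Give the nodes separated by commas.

iris, kale, mint, pear, moss, reed, tulip, teak, fern

The last element of post-order is the root; it splits in-order into left and right subtrees.
Root iris: left subtree has 5 nodes {mint, kale, reed, moss, pear}, right has 3 {tulip, teak, fern}.
  Root kale: left subtree has 1 node {mint}, right has 3 {reed, moss, pear}.
    Root pear: left subtree has 2 nodes {reed, moss}, right has 0 { }.
      Root moss: left subtree has 1 node {reed}, right has 0 { }.
  Root tulip: left subtree has 0 nodes { }, right has 2 {teak, fern}.
    Root teak: left subtree has 0 nodes { }, right has 1 {fern}.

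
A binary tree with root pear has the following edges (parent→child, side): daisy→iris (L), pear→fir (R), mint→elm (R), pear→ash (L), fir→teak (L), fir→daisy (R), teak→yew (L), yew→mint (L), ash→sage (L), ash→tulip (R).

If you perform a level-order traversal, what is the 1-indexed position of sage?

Level-order visits nodes level by level from the root, left to right within each level.
Level 0: pear
Level 1: ash, fir
Level 2: sage, tulip, teak, daisy
Level 3: yew, iris
Level 4: mint
Level 5: elm
Full level-order sequence: pear, ash, fir, sage, tulip, teak, daisy, yew, iris, mint, elm.

4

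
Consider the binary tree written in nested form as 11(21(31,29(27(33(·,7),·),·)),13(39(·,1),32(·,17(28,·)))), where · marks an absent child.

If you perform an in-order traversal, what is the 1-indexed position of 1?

In-order visits the left subtree, then the node, then the right subtree.
At 11: go left to 21.
  At 21: go left to 31.
    31 is a leaf — visit 31.
  Visit 21.
  At 21: go right to 29.
    At 29: go left to 27.
      At 27: go left to 33.
        At 33: no left child.
        Visit 33.
        At 33: go right to 7.
          7 is a leaf — visit 7.
      Visit 27.
      At 27: no right child.
    Visit 29.
    At 29: no right child.
Visit 11.
At 11: go right to 13.
  At 13: go left to 39.
    At 39: no left child.
    Visit 39.
    At 39: go right to 1.
      1 is a leaf — visit 1.
  Visit 13.
  At 13: go right to 32.
    At 32: no left child.
    Visit 32.
    At 32: go right to 17.
      At 17: go left to 28.
        28 is a leaf — visit 28.
      Visit 17.
      At 17: no right child.
Full in-order sequence: 31, 21, 33, 7, 27, 29, 11, 39, 1, 13, 32, 28, 17.

9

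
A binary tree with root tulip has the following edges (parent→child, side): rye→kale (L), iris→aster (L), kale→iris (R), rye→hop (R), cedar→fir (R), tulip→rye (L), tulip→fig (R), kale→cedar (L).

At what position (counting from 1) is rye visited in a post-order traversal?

7

Post-order visits the left subtree, then the right subtree, then the node.
At tulip: go left to rye.
  At rye: go left to kale.
    At kale: go left to cedar.
      At cedar: no left child.
      At cedar: go right to fir.
        fir is a leaf — visit fir.
      Visit cedar.
    At kale: go right to iris.
      At iris: go left to aster.
        aster is a leaf — visit aster.
      At iris: no right child.
      Visit iris.
    Visit kale.
  At rye: go right to hop.
    hop is a leaf — visit hop.
  Visit rye.
At tulip: go right to fig.
  fig is a leaf — visit fig.
Visit tulip.
Full post-order sequence: fir, cedar, aster, iris, kale, hop, rye, fig, tulip.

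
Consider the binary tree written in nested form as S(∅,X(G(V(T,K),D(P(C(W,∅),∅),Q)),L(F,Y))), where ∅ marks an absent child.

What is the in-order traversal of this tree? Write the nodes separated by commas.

In-order visits the left subtree, then the node, then the right subtree.
At S: no left child.
Visit S.
At S: go right to X.
  At X: go left to G.
    At G: go left to V.
      At V: go left to T.
        T is a leaf — visit T.
      Visit V.
      At V: go right to K.
        K is a leaf — visit K.
    Visit G.
    At G: go right to D.
      At D: go left to P.
        At P: go left to C.
          At C: go left to W.
            W is a leaf — visit W.
          Visit C.
          At C: no right child.
        Visit P.
        At P: no right child.
      Visit D.
      At D: go right to Q.
        Q is a leaf — visit Q.
  Visit X.
  At X: go right to L.
    At L: go left to F.
      F is a leaf — visit F.
    Visit L.
    At L: go right to Y.
      Y is a leaf — visit Y.

S, T, V, K, G, W, C, P, D, Q, X, F, L, Y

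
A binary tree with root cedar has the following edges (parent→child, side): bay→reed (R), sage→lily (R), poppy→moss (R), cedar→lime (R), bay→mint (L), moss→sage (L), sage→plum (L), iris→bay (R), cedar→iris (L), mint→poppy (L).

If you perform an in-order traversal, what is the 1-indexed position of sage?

4

In-order visits the left subtree, then the node, then the right subtree.
At cedar: go left to iris.
  At iris: no left child.
  Visit iris.
  At iris: go right to bay.
    At bay: go left to mint.
      At mint: go left to poppy.
        At poppy: no left child.
        Visit poppy.
        At poppy: go right to moss.
          At moss: go left to sage.
            At sage: go left to plum.
              plum is a leaf — visit plum.
            Visit sage.
            At sage: go right to lily.
              lily is a leaf — visit lily.
          Visit moss.
          At moss: no right child.
      Visit mint.
      At mint: no right child.
    Visit bay.
    At bay: go right to reed.
      reed is a leaf — visit reed.
Visit cedar.
At cedar: go right to lime.
  lime is a leaf — visit lime.
Full in-order sequence: iris, poppy, plum, sage, lily, moss, mint, bay, reed, cedar, lime.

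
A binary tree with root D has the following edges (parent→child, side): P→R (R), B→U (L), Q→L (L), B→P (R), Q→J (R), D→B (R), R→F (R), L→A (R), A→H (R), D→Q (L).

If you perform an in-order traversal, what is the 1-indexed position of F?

In-order visits the left subtree, then the node, then the right subtree.
At D: go left to Q.
  At Q: go left to L.
    At L: no left child.
    Visit L.
    At L: go right to A.
      At A: no left child.
      Visit A.
      At A: go right to H.
        H is a leaf — visit H.
  Visit Q.
  At Q: go right to J.
    J is a leaf — visit J.
Visit D.
At D: go right to B.
  At B: go left to U.
    U is a leaf — visit U.
  Visit B.
  At B: go right to P.
    At P: no left child.
    Visit P.
    At P: go right to R.
      At R: no left child.
      Visit R.
      At R: go right to F.
        F is a leaf — visit F.
Full in-order sequence: L, A, H, Q, J, D, U, B, P, R, F.

11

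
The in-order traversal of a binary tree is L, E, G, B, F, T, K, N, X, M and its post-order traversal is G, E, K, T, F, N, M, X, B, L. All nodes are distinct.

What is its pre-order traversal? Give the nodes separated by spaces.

The last element of post-order is the root; it splits in-order into left and right subtrees.
Root L: left subtree has 0 nodes { }, right has 9 {E, G, B, F, T, K, N, X, M}.
  Root B: left subtree has 2 nodes {E, G}, right has 6 {F, T, K, N, X, M}.
    Root E: left subtree has 0 nodes { }, right has 1 {G}.
    Root X: left subtree has 4 nodes {F, T, K, N}, right has 1 {M}.
      Root N: left subtree has 3 nodes {F, T, K}, right has 0 { }.
        Root F: left subtree has 0 nodes { }, right has 2 {T, K}.
          Root T: left subtree has 0 nodes { }, right has 1 {K}.

L B E G X N F T K M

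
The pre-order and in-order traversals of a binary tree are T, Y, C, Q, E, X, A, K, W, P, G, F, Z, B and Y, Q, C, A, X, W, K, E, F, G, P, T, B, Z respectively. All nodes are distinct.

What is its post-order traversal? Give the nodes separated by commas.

Q, A, W, K, X, F, G, P, E, C, Y, B, Z, T

The first element of pre-order is the root; it splits in-order into left and right subtrees.
Root T: left subtree has 11 nodes {Y, Q, C, A, X, W, K, E, F, G, P}, right has 2 {B, Z}.
  Root Y: left subtree has 0 nodes { }, right has 10 {Q, C, A, X, W, K, E, F, G, P}.
    Root C: left subtree has 1 node {Q}, right has 8 {A, X, W, K, E, F, G, P}.
      Root E: left subtree has 4 nodes {A, X, W, K}, right has 3 {F, G, P}.
        Root X: left subtree has 1 node {A}, right has 2 {W, K}.
          Root K: left subtree has 1 node {W}, right has 0 { }.
        Root P: left subtree has 2 nodes {F, G}, right has 0 { }.
          Root G: left subtree has 1 node {F}, right has 0 { }.
  Root Z: left subtree has 1 node {B}, right has 0 { }.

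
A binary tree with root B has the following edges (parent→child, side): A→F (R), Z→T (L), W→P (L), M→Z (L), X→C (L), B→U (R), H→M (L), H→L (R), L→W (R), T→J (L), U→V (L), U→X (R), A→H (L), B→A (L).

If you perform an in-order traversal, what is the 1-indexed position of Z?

3

In-order visits the left subtree, then the node, then the right subtree.
At B: go left to A.
  At A: go left to H.
    At H: go left to M.
      At M: go left to Z.
        At Z: go left to T.
          At T: go left to J.
            J is a leaf — visit J.
          Visit T.
          At T: no right child.
        Visit Z.
        At Z: no right child.
      Visit M.
      At M: no right child.
    Visit H.
    At H: go right to L.
      At L: no left child.
      Visit L.
      At L: go right to W.
        At W: go left to P.
          P is a leaf — visit P.
        Visit W.
        At W: no right child.
  Visit A.
  At A: go right to F.
    F is a leaf — visit F.
Visit B.
At B: go right to U.
  At U: go left to V.
    V is a leaf — visit V.
  Visit U.
  At U: go right to X.
    At X: go left to C.
      C is a leaf — visit C.
    Visit X.
    At X: no right child.
Full in-order sequence: J, T, Z, M, H, L, P, W, A, F, B, V, U, C, X.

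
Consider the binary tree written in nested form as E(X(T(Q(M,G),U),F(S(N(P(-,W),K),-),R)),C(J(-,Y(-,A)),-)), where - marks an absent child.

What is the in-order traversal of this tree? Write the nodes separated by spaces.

In-order visits the left subtree, then the node, then the right subtree.
At E: go left to X.
  At X: go left to T.
    At T: go left to Q.
      At Q: go left to M.
        M is a leaf — visit M.
      Visit Q.
      At Q: go right to G.
        G is a leaf — visit G.
    Visit T.
    At T: go right to U.
      U is a leaf — visit U.
  Visit X.
  At X: go right to F.
    At F: go left to S.
      At S: go left to N.
        At N: go left to P.
          At P: no left child.
          Visit P.
          At P: go right to W.
            W is a leaf — visit W.
        Visit N.
        At N: go right to K.
          K is a leaf — visit K.
      Visit S.
      At S: no right child.
    Visit F.
    At F: go right to R.
      R is a leaf — visit R.
Visit E.
At E: go right to C.
  At C: go left to J.
    At J: no left child.
    Visit J.
    At J: go right to Y.
      At Y: no left child.
      Visit Y.
      At Y: go right to A.
        A is a leaf — visit A.
  Visit C.
  At C: no right child.

M Q G T U X P W N K S F R E J Y A C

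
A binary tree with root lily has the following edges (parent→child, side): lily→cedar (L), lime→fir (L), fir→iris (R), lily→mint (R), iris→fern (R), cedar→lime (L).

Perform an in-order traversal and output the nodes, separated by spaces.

In-order visits the left subtree, then the node, then the right subtree.
At lily: go left to cedar.
  At cedar: go left to lime.
    At lime: go left to fir.
      At fir: no left child.
      Visit fir.
      At fir: go right to iris.
        At iris: no left child.
        Visit iris.
        At iris: go right to fern.
          fern is a leaf — visit fern.
    Visit lime.
    At lime: no right child.
  Visit cedar.
  At cedar: no right child.
Visit lily.
At lily: go right to mint.
  mint is a leaf — visit mint.

fir iris fern lime cedar lily mint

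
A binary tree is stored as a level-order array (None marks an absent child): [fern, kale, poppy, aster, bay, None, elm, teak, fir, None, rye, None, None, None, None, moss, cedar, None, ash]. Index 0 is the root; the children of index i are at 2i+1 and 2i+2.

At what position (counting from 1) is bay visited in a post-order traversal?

Post-order visits the left subtree, then the right subtree, then the node.
At fern: go left to kale.
  At kale: go left to aster.
    At aster: go left to teak.
      At teak: go left to moss.
        moss is a leaf — visit moss.
      At teak: go right to cedar.
        cedar is a leaf — visit cedar.
      Visit teak.
    At aster: go right to fir.
      At fir: no left child.
      At fir: go right to ash.
        ash is a leaf — visit ash.
      Visit fir.
    Visit aster.
  At kale: go right to bay.
    At bay: no left child.
    At bay: go right to rye.
      rye is a leaf — visit rye.
    Visit bay.
  Visit kale.
At fern: go right to poppy.
  At poppy: no left child.
  At poppy: go right to elm.
    elm is a leaf — visit elm.
  Visit poppy.
Visit fern.
Full post-order sequence: moss, cedar, teak, ash, fir, aster, rye, bay, kale, elm, poppy, fern.

8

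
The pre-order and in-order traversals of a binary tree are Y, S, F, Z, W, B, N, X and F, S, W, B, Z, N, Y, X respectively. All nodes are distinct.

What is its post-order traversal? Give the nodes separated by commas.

F, B, W, N, Z, S, X, Y

The first element of pre-order is the root; it splits in-order into left and right subtrees.
Root Y: left subtree has 6 nodes {F, S, W, B, Z, N}, right has 1 {X}.
  Root S: left subtree has 1 node {F}, right has 4 {W, B, Z, N}.
    Root Z: left subtree has 2 nodes {W, B}, right has 1 {N}.
      Root W: left subtree has 0 nodes { }, right has 1 {B}.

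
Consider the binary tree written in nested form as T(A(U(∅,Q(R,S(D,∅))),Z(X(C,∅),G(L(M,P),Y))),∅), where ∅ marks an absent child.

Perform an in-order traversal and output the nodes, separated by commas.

U, R, Q, D, S, A, C, X, Z, M, L, P, G, Y, T

In-order visits the left subtree, then the node, then the right subtree.
At T: go left to A.
  At A: go left to U.
    At U: no left child.
    Visit U.
    At U: go right to Q.
      At Q: go left to R.
        R is a leaf — visit R.
      Visit Q.
      At Q: go right to S.
        At S: go left to D.
          D is a leaf — visit D.
        Visit S.
        At S: no right child.
  Visit A.
  At A: go right to Z.
    At Z: go left to X.
      At X: go left to C.
        C is a leaf — visit C.
      Visit X.
      At X: no right child.
    Visit Z.
    At Z: go right to G.
      At G: go left to L.
        At L: go left to M.
          M is a leaf — visit M.
        Visit L.
        At L: go right to P.
          P is a leaf — visit P.
      Visit G.
      At G: go right to Y.
        Y is a leaf — visit Y.
Visit T.
At T: no right child.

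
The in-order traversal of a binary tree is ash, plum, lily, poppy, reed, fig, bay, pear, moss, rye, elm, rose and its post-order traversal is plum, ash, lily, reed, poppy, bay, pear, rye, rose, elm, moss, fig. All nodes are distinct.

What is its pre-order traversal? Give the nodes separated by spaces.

fig poppy lily ash plum reed moss pear bay elm rye rose

The last element of post-order is the root; it splits in-order into left and right subtrees.
Root fig: left subtree has 5 nodes {ash, plum, lily, poppy, reed}, right has 6 {bay, pear, moss, rye, elm, rose}.
  Root poppy: left subtree has 3 nodes {ash, plum, lily}, right has 1 {reed}.
    Root lily: left subtree has 2 nodes {ash, plum}, right has 0 { }.
      Root ash: left subtree has 0 nodes { }, right has 1 {plum}.
  Root moss: left subtree has 2 nodes {bay, pear}, right has 3 {rye, elm, rose}.
    Root pear: left subtree has 1 node {bay}, right has 0 { }.
    Root elm: left subtree has 1 node {rye}, right has 1 {rose}.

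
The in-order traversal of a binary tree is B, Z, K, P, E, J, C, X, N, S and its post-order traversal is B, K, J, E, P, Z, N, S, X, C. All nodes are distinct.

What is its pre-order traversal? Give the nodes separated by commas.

C, Z, B, P, K, E, J, X, S, N

The last element of post-order is the root; it splits in-order into left and right subtrees.
Root C: left subtree has 6 nodes {B, Z, K, P, E, J}, right has 3 {X, N, S}.
  Root Z: left subtree has 1 node {B}, right has 4 {K, P, E, J}.
    Root P: left subtree has 1 node {K}, right has 2 {E, J}.
      Root E: left subtree has 0 nodes { }, right has 1 {J}.
  Root X: left subtree has 0 nodes { }, right has 2 {N, S}.
    Root S: left subtree has 1 node {N}, right has 0 { }.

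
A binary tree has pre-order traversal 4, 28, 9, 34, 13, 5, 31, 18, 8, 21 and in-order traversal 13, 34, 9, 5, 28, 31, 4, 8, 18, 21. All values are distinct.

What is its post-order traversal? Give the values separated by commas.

The first element of pre-order is the root; it splits in-order into left and right subtrees.
Root 4: left subtree has 6 nodes {13, 34, 9, 5, 28, 31}, right has 3 {8, 18, 21}.
  Root 28: left subtree has 4 nodes {13, 34, 9, 5}, right has 1 {31}.
    Root 9: left subtree has 2 nodes {13, 34}, right has 1 {5}.
      Root 34: left subtree has 1 node {13}, right has 0 { }.
  Root 18: left subtree has 1 node {8}, right has 1 {21}.

13, 34, 5, 9, 31, 28, 8, 21, 18, 4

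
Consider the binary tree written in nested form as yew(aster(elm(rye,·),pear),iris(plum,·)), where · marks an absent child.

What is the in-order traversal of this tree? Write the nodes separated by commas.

rye, elm, aster, pear, yew, plum, iris

In-order visits the left subtree, then the node, then the right subtree.
At yew: go left to aster.
  At aster: go left to elm.
    At elm: go left to rye.
      rye is a leaf — visit rye.
    Visit elm.
    At elm: no right child.
  Visit aster.
  At aster: go right to pear.
    pear is a leaf — visit pear.
Visit yew.
At yew: go right to iris.
  At iris: go left to plum.
    plum is a leaf — visit plum.
  Visit iris.
  At iris: no right child.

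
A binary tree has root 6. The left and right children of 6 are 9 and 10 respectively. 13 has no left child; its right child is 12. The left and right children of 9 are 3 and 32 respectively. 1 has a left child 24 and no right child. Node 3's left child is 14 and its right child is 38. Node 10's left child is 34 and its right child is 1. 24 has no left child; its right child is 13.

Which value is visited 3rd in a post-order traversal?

Post-order visits the left subtree, then the right subtree, then the node.
At 6: go left to 9.
  At 9: go left to 3.
    At 3: go left to 14.
      14 is a leaf — visit 14.
    At 3: go right to 38.
      38 is a leaf — visit 38.
    Visit 3.
  At 9: go right to 32.
    32 is a leaf — visit 32.
  Visit 9.
At 6: go right to 10.
  At 10: go left to 34.
    34 is a leaf — visit 34.
  At 10: go right to 1.
    At 1: go left to 24.
      At 24: no left child.
      At 24: go right to 13.
        At 13: no left child.
        At 13: go right to 12.
          12 is a leaf — visit 12.
        Visit 13.
      Visit 24.
    At 1: no right child.
    Visit 1.
  Visit 10.
Visit 6.
Full post-order sequence: 14, 38, 3, 32, 9, 34, 12, 13, 24, 1, 10, 6.

3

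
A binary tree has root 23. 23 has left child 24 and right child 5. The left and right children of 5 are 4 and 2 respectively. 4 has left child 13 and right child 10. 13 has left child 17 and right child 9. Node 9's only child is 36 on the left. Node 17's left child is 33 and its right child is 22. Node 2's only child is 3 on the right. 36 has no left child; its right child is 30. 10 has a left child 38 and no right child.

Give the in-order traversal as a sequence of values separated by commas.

In-order visits the left subtree, then the node, then the right subtree.
At 23: go left to 24.
  24 is a leaf — visit 24.
Visit 23.
At 23: go right to 5.
  At 5: go left to 4.
    At 4: go left to 13.
      At 13: go left to 17.
        At 17: go left to 33.
          33 is a leaf — visit 33.
        Visit 17.
        At 17: go right to 22.
          22 is a leaf — visit 22.
      Visit 13.
      At 13: go right to 9.
        At 9: go left to 36.
          At 36: no left child.
          Visit 36.
          At 36: go right to 30.
            30 is a leaf — visit 30.
        Visit 9.
        At 9: no right child.
    Visit 4.
    At 4: go right to 10.
      At 10: go left to 38.
        38 is a leaf — visit 38.
      Visit 10.
      At 10: no right child.
  Visit 5.
  At 5: go right to 2.
    At 2: no left child.
    Visit 2.
    At 2: go right to 3.
      3 is a leaf — visit 3.

24, 23, 33, 17, 22, 13, 36, 30, 9, 4, 38, 10, 5, 2, 3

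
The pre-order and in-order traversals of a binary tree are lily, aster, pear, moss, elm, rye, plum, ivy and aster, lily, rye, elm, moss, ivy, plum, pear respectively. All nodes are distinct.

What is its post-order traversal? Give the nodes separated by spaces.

The first element of pre-order is the root; it splits in-order into left and right subtrees.
Root lily: left subtree has 1 node {aster}, right has 6 {rye, elm, moss, ivy, plum, pear}.
  Root pear: left subtree has 5 nodes {rye, elm, moss, ivy, plum}, right has 0 { }.
    Root moss: left subtree has 2 nodes {rye, elm}, right has 2 {ivy, plum}.
      Root elm: left subtree has 1 node {rye}, right has 0 { }.
      Root plum: left subtree has 1 node {ivy}, right has 0 { }.

aster rye elm ivy plum moss pear lily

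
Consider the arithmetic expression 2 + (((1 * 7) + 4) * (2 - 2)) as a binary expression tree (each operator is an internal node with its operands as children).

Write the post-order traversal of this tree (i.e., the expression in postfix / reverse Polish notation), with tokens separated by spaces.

Post-order on an expression tree gives postfix notation: for each operator, emit left operand, right operand, then the operator.

2 1 7 * 4 + 2 2 - * +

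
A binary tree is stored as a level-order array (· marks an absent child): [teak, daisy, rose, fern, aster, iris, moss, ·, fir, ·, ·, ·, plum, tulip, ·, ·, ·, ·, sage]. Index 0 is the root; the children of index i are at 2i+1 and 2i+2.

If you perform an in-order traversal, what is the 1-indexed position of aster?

In-order visits the left subtree, then the node, then the right subtree.
At teak: go left to daisy.
  At daisy: go left to fern.
    At fern: no left child.
    Visit fern.
    At fern: go right to fir.
      At fir: no left child.
      Visit fir.
      At fir: go right to sage.
        sage is a leaf — visit sage.
  Visit daisy.
  At daisy: go right to aster.
    aster is a leaf — visit aster.
Visit teak.
At teak: go right to rose.
  At rose: go left to iris.
    At iris: no left child.
    Visit iris.
    At iris: go right to plum.
      plum is a leaf — visit plum.
  Visit rose.
  At rose: go right to moss.
    At moss: go left to tulip.
      tulip is a leaf — visit tulip.
    Visit moss.
    At moss: no right child.
Full in-order sequence: fern, fir, sage, daisy, aster, teak, iris, plum, rose, tulip, moss.

5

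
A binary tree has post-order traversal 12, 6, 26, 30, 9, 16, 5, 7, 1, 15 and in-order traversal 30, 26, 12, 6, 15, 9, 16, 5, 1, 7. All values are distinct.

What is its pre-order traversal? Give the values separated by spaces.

The last element of post-order is the root; it splits in-order into left and right subtrees.
Root 15: left subtree has 4 nodes {30, 26, 12, 6}, right has 5 {9, 16, 5, 1, 7}.
  Root 30: left subtree has 0 nodes { }, right has 3 {26, 12, 6}.
    Root 26: left subtree has 0 nodes { }, right has 2 {12, 6}.
      Root 6: left subtree has 1 node {12}, right has 0 { }.
  Root 1: left subtree has 3 nodes {9, 16, 5}, right has 1 {7}.
    Root 5: left subtree has 2 nodes {9, 16}, right has 0 { }.
      Root 16: left subtree has 1 node {9}, right has 0 { }.

15 30 26 6 12 1 5 16 9 7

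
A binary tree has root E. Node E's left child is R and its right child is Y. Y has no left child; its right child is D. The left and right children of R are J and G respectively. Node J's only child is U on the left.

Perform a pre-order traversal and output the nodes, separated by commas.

E, R, J, U, G, Y, D

Pre-order visits the node, then its left subtree, then its right subtree.
Visit E.
At E: go left to R.
  Visit R.
  At R: go left to J.
    Visit J.
    At J: go left to U.
      U is a leaf — visit U.
    At J: no right child.
  At R: go right to G.
    G is a leaf — visit G.
At E: go right to Y.
  Visit Y.
  At Y: no left child.
  At Y: go right to D.
    D is a leaf — visit D.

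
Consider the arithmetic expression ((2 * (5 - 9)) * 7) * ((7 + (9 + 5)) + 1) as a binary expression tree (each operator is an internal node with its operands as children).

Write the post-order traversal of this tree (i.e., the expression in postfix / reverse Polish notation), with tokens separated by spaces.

Post-order on an expression tree gives postfix notation: for each operator, emit left operand, right operand, then the operator.

2 5 9 - * 7 * 7 9 5 + + 1 + *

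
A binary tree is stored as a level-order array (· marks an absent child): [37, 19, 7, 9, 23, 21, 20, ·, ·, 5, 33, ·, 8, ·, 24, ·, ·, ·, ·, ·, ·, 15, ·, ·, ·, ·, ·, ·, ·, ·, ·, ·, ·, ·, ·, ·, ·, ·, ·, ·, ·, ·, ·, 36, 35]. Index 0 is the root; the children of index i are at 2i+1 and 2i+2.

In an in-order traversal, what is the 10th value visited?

21

In-order visits the left subtree, then the node, then the right subtree.
At 37: go left to 19.
  At 19: go left to 9.
    9 is a leaf — visit 9.
  Visit 19.
  At 19: go right to 23.
    At 23: go left to 5.
      5 is a leaf — visit 5.
    Visit 23.
    At 23: go right to 33.
      At 33: go left to 15.
        At 15: go left to 36.
          36 is a leaf — visit 36.
        Visit 15.
        At 15: go right to 35.
          35 is a leaf — visit 35.
      Visit 33.
      At 33: no right child.
Visit 37.
At 37: go right to 7.
  At 7: go left to 21.
    At 21: no left child.
    Visit 21.
    At 21: go right to 8.
      8 is a leaf — visit 8.
  Visit 7.
  At 7: go right to 20.
    At 20: no left child.
    Visit 20.
    At 20: go right to 24.
      24 is a leaf — visit 24.
Full in-order sequence: 9, 19, 5, 23, 36, 15, 35, 33, 37, 21, 8, 7, 20, 24.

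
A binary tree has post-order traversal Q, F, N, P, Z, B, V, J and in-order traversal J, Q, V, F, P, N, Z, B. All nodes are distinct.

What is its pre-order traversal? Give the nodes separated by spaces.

The last element of post-order is the root; it splits in-order into left and right subtrees.
Root J: left subtree has 0 nodes { }, right has 7 {Q, V, F, P, N, Z, B}.
  Root V: left subtree has 1 node {Q}, right has 5 {F, P, N, Z, B}.
    Root B: left subtree has 4 nodes {F, P, N, Z}, right has 0 { }.
      Root Z: left subtree has 3 nodes {F, P, N}, right has 0 { }.
        Root P: left subtree has 1 node {F}, right has 1 {N}.

J V Q B Z P F N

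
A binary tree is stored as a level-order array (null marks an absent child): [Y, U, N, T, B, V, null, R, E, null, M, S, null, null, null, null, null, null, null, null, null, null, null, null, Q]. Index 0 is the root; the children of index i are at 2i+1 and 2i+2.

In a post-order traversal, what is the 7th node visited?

Q

Post-order visits the left subtree, then the right subtree, then the node.
At Y: go left to U.
  At U: go left to T.
    At T: go left to R.
      R is a leaf — visit R.
    At T: go right to E.
      E is a leaf — visit E.
    Visit T.
  At U: go right to B.
    At B: no left child.
    At B: go right to M.
      M is a leaf — visit M.
    Visit B.
  Visit U.
At Y: go right to N.
  At N: go left to V.
    At V: go left to S.
      At S: no left child.
      At S: go right to Q.
        Q is a leaf — visit Q.
      Visit S.
    At V: no right child.
    Visit V.
  At N: no right child.
  Visit N.
Visit Y.
Full post-order sequence: R, E, T, M, B, U, Q, S, V, N, Y.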